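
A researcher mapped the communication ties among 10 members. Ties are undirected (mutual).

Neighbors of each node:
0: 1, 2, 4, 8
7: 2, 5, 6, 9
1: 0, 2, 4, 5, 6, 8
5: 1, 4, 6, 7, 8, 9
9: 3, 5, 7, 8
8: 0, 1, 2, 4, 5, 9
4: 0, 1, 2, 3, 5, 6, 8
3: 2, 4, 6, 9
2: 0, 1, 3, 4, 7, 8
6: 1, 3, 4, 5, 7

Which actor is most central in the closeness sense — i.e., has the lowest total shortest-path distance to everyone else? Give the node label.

Farness (sum of distances to all others) for each node — 0:14, 1:12, 2:12, 3:14, 4:11, 5:12, 6:13, 7:14, 8:12, 9:14.
The smallest farness is 11, for 4, so 4 has the highest closeness.

4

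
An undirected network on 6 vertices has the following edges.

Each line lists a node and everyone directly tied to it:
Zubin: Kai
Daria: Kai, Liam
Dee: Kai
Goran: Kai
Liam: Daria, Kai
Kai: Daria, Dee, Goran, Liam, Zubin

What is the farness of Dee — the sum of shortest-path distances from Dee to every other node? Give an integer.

9

Distances from Dee: Daria:2, Goran:2, Kai:1, Liam:2, Zubin:2.
Sum = 2 + 2 + 1 + 2 + 2 = 9.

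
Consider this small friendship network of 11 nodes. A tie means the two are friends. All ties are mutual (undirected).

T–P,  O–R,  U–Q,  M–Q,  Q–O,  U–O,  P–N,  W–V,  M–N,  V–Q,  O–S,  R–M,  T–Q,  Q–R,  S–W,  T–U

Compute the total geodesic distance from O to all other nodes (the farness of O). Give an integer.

18

Distances from O: M:2, N:3, P:3, Q:1, R:1, S:1, T:2, U:1, V:2, W:2.
Sum = 2 + 3 + 3 + 1 + 1 + 1 + 2 + 1 + 2 + 2 = 18.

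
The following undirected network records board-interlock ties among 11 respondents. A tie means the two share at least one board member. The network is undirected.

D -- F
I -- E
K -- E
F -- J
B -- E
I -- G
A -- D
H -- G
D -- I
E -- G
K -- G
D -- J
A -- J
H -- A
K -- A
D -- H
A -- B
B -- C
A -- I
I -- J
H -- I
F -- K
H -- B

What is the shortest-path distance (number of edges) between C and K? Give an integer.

3

One shortest route is C – B – A – K, which uses 3 edges, and at distance 2 from C we only reach {A, E, H}, which does not include K. So d(C,K) = 3.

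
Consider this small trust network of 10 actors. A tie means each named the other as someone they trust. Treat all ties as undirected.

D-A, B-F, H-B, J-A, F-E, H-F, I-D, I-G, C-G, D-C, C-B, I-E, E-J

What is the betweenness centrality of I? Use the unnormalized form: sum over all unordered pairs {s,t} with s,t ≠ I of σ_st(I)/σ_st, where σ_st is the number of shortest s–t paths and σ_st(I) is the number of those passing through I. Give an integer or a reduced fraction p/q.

17/3

Pairs whose geodesics pass through I — C–E: 2/3; G–D: 1/2; G–A: 1/2; G–J: 1; G–E: 1; G–F: 1/2; D–E: 1; D–F: 1/2.
All other pairs contribute 0.
Summing the contributions gives betweenness(I) = 17/3.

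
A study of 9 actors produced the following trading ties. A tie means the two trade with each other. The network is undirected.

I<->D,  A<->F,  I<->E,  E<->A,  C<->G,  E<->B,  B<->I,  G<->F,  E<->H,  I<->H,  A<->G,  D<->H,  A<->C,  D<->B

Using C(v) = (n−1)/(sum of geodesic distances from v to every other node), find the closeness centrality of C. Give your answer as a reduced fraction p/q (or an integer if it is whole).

8/19

Distances from C: A:1, B:3, D:4, E:2, F:2, G:1, H:3, I:3. Sum = 19.
n = 9, so closeness = 8/19.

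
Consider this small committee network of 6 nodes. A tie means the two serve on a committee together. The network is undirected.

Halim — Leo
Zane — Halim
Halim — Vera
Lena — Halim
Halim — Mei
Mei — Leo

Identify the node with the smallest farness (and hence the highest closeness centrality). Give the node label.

Halim

Farness (sum of distances to all others) for each node — Halim:5, Lena:9, Leo:8, Mei:8, Vera:9, Zane:9.
The smallest farness is 5, for Halim, so Halim has the highest closeness.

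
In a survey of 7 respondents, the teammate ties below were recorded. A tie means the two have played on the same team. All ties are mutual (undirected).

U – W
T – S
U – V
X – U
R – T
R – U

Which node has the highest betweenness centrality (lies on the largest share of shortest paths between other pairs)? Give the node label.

U

Unnormalized betweenness of each node: R:8, S:0, T:5, U:12, V:0, W:0, X:0.
U has the largest value, 12, making it the main broker — the node through which the most shortest paths run.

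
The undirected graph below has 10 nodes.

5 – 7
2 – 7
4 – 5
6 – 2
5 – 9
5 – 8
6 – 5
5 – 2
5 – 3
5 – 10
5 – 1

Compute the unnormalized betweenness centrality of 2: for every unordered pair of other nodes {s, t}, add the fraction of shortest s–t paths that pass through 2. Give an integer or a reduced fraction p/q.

Pairs whose geodesics pass through 2 — 6–7: 1/2.
All other pairs contribute 0.
Summing the contributions gives betweenness(2) = 1/2.

1/2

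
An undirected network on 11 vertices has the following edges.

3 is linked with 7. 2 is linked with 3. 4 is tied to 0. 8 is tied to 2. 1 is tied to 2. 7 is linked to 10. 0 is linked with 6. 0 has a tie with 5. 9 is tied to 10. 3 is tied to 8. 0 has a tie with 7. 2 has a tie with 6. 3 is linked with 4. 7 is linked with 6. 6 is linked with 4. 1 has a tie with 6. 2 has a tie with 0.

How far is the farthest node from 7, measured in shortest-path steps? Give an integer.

Distances from 7: 0:1, 1:2, 2:2, 3:1, 4:2, 5:2, 6:1, 8:2, 9:2, 10:1.
The largest is 2 (to 1, 4, 2, 5, 9, and 8), so the eccentricity of 7 is 2.

2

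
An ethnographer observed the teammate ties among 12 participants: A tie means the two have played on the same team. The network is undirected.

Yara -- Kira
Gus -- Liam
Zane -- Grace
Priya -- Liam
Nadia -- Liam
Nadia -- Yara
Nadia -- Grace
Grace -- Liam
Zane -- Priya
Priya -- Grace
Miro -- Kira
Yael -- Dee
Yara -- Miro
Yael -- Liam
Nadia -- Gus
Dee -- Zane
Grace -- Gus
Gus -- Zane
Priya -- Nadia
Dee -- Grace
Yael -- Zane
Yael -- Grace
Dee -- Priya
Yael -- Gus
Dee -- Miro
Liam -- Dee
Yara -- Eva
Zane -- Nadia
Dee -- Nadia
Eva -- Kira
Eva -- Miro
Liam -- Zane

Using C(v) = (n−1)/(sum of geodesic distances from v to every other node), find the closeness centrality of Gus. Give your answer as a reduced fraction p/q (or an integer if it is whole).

Distances from Gus: Dee:2, Eva:3, Grace:1, Kira:3, Liam:1, Miro:3, Nadia:1, Priya:2, Yael:1, Yara:2, Zane:1. Sum = 20.
n = 12, so closeness = 11/20.

11/20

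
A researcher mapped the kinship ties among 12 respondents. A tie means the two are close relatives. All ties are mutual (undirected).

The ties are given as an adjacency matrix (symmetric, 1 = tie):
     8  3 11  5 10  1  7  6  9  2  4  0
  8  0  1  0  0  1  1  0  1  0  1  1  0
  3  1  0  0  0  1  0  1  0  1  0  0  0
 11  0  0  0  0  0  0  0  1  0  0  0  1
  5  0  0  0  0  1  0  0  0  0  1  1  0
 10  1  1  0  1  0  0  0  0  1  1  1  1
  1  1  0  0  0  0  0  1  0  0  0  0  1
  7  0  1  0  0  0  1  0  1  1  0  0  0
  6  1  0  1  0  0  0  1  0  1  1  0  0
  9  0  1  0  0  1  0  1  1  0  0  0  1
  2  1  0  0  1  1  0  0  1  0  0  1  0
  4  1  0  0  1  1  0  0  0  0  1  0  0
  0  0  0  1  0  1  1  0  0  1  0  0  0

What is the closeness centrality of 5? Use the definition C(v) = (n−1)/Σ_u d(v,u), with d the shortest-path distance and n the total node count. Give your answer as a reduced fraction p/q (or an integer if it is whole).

1/2

Distances from 5: 0:2, 1:3, 2:1, 3:2, 4:1, 6:2, 7:3, 8:2, 9:2, 10:1, 11:3. Sum = 22.
n = 12, so closeness = 11/22 = 1/2.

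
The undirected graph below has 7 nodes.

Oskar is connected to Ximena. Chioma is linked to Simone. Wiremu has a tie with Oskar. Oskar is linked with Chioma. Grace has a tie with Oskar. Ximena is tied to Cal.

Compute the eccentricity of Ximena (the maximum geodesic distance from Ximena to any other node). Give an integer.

Distances from Ximena: Cal:1, Chioma:2, Grace:2, Oskar:1, Simone:3, Wiremu:2.
The largest is 3 (to Simone), so the eccentricity of Ximena is 3.

3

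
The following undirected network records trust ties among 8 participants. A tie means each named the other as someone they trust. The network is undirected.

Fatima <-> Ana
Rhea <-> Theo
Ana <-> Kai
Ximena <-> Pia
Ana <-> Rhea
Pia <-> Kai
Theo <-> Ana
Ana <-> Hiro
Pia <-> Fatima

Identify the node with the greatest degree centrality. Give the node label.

Ana

Degrees — Ana:5, Fatima:2, Hiro:1, Kai:2, Pia:3, Rhea:2, Theo:2, Ximena:1.
The maximum is 5, attained only by Ana.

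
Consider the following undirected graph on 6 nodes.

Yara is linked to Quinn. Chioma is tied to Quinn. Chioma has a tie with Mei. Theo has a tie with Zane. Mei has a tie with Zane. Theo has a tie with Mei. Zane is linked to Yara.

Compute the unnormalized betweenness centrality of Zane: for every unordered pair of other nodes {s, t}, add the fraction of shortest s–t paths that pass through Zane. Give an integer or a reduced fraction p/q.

5/2

Pairs whose geodesics pass through Zane — Yara–Theo: 1; Yara–Mei: 1; Theo–Quinn: 1/2.
All other pairs contribute 0.
Summing the contributions gives betweenness(Zane) = 5/2.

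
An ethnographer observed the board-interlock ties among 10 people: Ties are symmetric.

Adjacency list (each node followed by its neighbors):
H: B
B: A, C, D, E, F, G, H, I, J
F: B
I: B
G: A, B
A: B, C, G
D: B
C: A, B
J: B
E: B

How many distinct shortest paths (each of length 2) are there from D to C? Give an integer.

The shortest distance is 2, and the only length-2 path is D–B–C. So there is exactly 1 shortest path.

1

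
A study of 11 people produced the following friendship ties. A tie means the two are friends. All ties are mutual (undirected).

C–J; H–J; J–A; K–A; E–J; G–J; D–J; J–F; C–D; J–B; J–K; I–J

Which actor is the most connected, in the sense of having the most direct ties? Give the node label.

J

Degrees — A:2, B:1, C:2, D:2, E:1, F:1, G:1, H:1, I:1, J:10, K:2.
The maximum is 10, attained only by J.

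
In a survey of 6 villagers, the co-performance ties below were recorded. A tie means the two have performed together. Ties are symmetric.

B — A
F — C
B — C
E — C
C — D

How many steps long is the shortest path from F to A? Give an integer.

One shortest route is F – C – B – A, which uses 3 edges, and at distance 2 from F we only reach {B, D, E}, which does not include A. So d(F,A) = 3.

3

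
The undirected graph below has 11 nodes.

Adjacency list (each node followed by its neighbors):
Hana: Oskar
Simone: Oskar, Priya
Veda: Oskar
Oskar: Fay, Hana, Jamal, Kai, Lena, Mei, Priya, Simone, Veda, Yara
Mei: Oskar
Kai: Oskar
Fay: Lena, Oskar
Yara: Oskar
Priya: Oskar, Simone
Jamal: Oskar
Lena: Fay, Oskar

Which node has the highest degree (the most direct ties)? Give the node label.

Oskar

Degrees — Fay:2, Hana:1, Jamal:1, Kai:1, Lena:2, Mei:1, Oskar:10, Priya:2, Simone:2, Veda:1, Yara:1.
The maximum is 10, attained only by Oskar.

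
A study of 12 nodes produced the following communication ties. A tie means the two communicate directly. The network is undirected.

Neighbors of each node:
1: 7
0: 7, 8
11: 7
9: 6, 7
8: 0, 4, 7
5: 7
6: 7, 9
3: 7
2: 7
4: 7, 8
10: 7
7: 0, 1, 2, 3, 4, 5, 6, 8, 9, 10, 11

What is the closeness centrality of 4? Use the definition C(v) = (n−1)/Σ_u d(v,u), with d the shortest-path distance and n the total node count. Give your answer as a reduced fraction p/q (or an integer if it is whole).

11/20

Distances from 4: 0:2, 1:2, 2:2, 3:2, 5:2, 6:2, 7:1, 8:1, 9:2, 10:2, 11:2. Sum = 20.
n = 12, so closeness = 11/20.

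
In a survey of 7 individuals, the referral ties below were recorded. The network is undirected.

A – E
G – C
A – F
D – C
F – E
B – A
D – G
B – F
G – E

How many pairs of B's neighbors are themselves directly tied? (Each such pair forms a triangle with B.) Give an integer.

B's neighbors: A and F.
Neighbor pairs that are themselves tied: B–A–F. Each forms one triangle with B, for 1 in total.

1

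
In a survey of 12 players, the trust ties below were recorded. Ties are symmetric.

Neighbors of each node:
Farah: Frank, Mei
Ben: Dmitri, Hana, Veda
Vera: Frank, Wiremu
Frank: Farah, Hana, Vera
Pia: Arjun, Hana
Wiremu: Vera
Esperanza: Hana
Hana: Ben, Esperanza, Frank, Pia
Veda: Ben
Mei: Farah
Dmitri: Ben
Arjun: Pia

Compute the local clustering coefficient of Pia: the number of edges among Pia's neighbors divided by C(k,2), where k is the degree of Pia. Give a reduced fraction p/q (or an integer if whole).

0

Pia's neighbors: Arjun and Hana (k = 2).
Possible neighbor pairs: C(2,2) = 1. Edges among them: none → e = 0.
Clustering(Pia) = 0/1.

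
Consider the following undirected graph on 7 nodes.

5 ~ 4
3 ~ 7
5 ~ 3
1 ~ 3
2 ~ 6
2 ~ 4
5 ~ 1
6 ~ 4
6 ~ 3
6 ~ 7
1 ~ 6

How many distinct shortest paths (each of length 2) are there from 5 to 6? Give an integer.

3

The shortest distance is 2. The length-2 paths are: 5–1–6; 5–4–6; 5–3–6.
That gives 3 distinct shortest paths.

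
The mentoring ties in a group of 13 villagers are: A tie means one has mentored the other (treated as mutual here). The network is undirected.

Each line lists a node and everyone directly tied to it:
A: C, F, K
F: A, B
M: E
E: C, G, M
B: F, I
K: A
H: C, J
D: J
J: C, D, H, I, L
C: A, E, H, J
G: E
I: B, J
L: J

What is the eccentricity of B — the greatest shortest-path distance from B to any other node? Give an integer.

5

Distances from B: A:2, C:3, D:3, E:4, F:1, G:5, H:3, I:1, J:2, K:3, L:3, M:5.
The largest is 5 (to G and M), so the eccentricity of B is 5.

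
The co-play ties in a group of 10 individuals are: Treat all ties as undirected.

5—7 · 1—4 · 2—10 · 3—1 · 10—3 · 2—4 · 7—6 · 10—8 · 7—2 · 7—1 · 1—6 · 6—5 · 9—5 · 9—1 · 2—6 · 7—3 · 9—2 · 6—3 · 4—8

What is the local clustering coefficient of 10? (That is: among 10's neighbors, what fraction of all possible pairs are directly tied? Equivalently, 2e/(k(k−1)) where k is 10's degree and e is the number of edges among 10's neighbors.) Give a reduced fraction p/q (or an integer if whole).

10's neighbors: 2, 3, and 8 (k = 3).
Possible neighbor pairs: C(3,2) = 3. Edges among them: none → e = 0.
Clustering(10) = 0/3 = 0.

0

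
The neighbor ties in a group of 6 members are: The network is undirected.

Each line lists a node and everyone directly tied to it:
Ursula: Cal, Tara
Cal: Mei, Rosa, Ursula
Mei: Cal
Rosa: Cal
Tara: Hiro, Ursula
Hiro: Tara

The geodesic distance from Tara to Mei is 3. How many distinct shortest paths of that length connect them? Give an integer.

The shortest distance is 3, and the only length-3 path is Tara–Ursula–Cal–Mei. So there is exactly 1 shortest path.

1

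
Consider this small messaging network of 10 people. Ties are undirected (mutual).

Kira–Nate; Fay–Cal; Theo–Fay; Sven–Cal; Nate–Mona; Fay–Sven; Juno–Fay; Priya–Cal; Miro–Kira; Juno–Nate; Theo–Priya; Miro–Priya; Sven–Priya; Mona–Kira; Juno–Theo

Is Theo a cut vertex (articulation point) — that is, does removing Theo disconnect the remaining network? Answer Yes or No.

No

Even without Theo, every remaining node can still reach every other (the residual graph is connected), so Theo is not a cut vertex.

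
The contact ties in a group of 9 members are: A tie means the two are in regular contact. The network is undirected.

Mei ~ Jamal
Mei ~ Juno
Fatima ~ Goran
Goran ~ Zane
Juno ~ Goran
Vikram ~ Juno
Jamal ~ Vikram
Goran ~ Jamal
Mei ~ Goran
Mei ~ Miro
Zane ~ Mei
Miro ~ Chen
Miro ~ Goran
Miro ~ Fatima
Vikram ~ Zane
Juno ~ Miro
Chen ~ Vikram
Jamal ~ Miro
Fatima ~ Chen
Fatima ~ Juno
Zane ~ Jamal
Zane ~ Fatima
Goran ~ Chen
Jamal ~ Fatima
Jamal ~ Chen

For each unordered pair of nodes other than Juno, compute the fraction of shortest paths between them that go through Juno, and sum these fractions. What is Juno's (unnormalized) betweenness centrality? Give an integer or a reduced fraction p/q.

41/30

Pairs whose geodesics pass through Juno — Fatima–Mei: 1/5; Fatima–Vikram: 1/4; Miro–Vikram: 1/3; Mei–Vikram: 1/3; Goran–Vikram: 1/4.
All other pairs contribute 0.
Summing the contributions gives betweenness(Juno) = 41/30.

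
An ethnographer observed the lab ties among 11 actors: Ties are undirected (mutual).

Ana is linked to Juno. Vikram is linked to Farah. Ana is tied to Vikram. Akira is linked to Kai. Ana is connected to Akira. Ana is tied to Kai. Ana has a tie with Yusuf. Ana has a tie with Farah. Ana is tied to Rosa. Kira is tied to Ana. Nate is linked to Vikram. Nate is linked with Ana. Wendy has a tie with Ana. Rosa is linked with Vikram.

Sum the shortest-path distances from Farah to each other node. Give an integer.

Distances from Farah: Akira:2, Ana:1, Juno:2, Kai:2, Kira:2, Nate:2, Rosa:2, Vikram:1, Wendy:2, Yusuf:2.
Sum = 2 + 1 + 2 + 2 + 2 + 2 + 2 + 1 + 2 + 2 = 18.

18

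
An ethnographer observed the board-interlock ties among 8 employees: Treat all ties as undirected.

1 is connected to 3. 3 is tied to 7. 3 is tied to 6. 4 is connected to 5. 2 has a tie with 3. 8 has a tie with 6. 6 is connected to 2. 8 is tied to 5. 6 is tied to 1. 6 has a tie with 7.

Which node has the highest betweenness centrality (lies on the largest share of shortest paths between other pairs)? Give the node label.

6

Unnormalized betweenness of each node: 1:0, 2:0, 3:3/2, 4:0, 5:6, 6:27/2, 7:0, 8:10.
6 has the largest value, 27/2, making it the main broker — the node through which the most shortest paths run.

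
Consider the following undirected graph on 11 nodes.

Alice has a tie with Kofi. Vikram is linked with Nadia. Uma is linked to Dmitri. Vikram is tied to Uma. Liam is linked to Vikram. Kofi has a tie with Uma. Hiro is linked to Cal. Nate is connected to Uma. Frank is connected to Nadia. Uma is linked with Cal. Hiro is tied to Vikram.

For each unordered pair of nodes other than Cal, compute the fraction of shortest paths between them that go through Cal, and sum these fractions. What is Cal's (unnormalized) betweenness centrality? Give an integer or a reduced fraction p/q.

Pairs whose geodesics pass through Cal — Nate–Hiro: 1/2; Hiro–Kofi: 1/2; Hiro–Uma: 1/2; Hiro–Dmitri: 1/2; Hiro–Alice: 1/2.
All other pairs contribute 0.
Summing the contributions gives betweenness(Cal) = 5/2.

5/2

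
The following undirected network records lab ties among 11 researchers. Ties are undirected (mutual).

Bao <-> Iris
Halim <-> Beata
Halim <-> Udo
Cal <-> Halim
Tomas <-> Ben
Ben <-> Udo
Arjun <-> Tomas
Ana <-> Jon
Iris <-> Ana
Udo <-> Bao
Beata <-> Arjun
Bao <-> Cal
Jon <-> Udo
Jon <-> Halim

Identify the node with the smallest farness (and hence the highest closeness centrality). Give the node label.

Farness (sum of distances to all others) for each node — Ana:25, Arjun:28, Bao:21, Beata:23, Ben:22, Cal:23, Halim:18, Iris:27, Jon:19, Tomas:27, Udo:17.
The smallest farness is 17, for Udo, so Udo has the highest closeness.

Udo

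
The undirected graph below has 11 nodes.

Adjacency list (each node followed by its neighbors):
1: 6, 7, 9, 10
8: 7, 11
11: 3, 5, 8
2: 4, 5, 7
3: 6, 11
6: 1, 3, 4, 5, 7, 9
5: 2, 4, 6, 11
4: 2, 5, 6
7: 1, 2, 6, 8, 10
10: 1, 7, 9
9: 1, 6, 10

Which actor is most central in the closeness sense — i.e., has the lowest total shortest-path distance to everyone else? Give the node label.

Farness (sum of distances to all others) for each node — 1:17, 2:19, 3:20, 4:19, 5:17, 6:14, 7:15, 8:20, 9:20, 10:21, 11:20.
The smallest farness is 14, for 6, so 6 has the highest closeness.

6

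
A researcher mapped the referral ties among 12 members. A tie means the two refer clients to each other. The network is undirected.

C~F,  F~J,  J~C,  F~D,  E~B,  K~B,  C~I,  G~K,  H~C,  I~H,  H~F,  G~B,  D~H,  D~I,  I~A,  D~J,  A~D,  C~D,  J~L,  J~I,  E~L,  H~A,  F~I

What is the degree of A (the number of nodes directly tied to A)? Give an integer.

3

A is directly tied to D, H, and I. That is 3 neighbors, so the degree of A is 3.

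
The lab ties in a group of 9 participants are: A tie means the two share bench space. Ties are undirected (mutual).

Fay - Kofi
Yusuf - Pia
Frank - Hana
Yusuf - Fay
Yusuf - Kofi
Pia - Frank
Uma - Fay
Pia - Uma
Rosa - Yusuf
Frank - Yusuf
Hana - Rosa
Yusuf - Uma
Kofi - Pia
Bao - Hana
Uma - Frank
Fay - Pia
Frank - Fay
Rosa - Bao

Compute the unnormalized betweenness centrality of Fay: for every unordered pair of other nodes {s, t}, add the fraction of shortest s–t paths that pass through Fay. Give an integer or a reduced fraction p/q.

11/12

Pairs whose geodesics pass through Fay — Uma–Kofi: 1/3; Kofi–Frank: 1/3; Kofi–Hana: 1/4.
All other pairs contribute 0.
Summing the contributions gives betweenness(Fay) = 11/12.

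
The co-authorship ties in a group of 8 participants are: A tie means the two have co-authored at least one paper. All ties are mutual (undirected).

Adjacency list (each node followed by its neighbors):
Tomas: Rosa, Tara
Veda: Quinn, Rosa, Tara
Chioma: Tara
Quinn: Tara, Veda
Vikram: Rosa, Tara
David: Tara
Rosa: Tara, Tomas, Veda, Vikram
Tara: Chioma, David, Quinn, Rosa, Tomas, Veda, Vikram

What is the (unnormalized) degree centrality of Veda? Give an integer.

3

Veda is directly tied to Quinn, Rosa, and Tara. That is 3 neighbors, so the degree of Veda is 3.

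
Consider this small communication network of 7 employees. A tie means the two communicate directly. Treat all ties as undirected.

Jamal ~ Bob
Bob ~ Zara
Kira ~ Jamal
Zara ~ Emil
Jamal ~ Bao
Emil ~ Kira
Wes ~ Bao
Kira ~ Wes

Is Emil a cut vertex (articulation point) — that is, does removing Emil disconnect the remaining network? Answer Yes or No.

Even without Emil, every remaining node can still reach every other (the residual graph is connected), so Emil is not a cut vertex.

No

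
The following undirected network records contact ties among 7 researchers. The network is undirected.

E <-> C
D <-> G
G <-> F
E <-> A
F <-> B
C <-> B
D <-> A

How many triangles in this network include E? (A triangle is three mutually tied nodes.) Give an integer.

0

E's neighbors are A and C, but none of them are tied to each other, so no triangle contains E.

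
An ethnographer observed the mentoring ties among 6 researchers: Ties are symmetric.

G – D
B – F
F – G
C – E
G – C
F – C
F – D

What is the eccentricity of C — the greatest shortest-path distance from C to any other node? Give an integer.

2

Distances from C: B:2, D:2, E:1, F:1, G:1.
The largest is 2 (to D and B), so the eccentricity of C is 2.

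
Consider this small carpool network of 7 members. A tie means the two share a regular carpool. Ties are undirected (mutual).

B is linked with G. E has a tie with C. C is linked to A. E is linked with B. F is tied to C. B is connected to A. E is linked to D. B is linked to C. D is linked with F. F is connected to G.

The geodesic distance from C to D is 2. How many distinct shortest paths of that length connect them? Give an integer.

2

The shortest distance is 2. The length-2 paths are: C–E–D; C–F–D.
That gives 2 distinct shortest paths.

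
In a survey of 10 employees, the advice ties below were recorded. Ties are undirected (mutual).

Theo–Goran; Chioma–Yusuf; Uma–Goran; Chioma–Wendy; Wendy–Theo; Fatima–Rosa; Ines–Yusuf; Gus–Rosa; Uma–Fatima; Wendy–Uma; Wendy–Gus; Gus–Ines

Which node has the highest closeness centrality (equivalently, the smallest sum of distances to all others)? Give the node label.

Wendy

Farness (sum of distances to all others) for each node — Chioma:19, Fatima:21, Goran:23, Gus:16, Ines:21, Rosa:20, Theo:20, Uma:17, Wendy:14, Yusuf:23.
The smallest farness is 14, for Wendy, so Wendy has the highest closeness.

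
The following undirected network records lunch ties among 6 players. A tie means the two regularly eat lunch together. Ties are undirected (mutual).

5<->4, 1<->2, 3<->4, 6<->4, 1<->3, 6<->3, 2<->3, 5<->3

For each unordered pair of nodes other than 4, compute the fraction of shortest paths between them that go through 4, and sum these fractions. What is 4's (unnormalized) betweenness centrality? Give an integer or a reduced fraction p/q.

1/2

Pairs whose geodesics pass through 4 — 6–5: 1/2.
All other pairs contribute 0.
Summing the contributions gives betweenness(4) = 1/2.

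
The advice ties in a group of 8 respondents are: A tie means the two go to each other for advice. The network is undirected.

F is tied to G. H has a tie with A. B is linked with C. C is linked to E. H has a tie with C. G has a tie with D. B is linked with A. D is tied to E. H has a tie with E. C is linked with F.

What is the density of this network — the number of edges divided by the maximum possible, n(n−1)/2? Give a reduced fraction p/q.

There are 10 edges and 8 nodes, so the maximum possible is C(8,2) = 28.
Density = 10/28 = 5/14.

5/14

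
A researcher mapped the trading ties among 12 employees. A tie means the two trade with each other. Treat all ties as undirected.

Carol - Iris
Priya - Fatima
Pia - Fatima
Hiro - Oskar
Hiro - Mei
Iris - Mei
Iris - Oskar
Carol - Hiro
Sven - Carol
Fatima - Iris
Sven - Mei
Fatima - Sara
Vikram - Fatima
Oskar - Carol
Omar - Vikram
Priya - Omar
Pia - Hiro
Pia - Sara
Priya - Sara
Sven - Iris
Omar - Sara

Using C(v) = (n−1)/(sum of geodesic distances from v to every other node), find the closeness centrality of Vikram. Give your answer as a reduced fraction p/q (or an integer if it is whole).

Distances from Vikram: Carol:3, Fatima:1, Hiro:3, Iris:2, Mei:3, Omar:1, Oskar:3, Pia:2, Priya:2, Sara:2, Sven:3. Sum = 25.
n = 12, so closeness = 11/25.

11/25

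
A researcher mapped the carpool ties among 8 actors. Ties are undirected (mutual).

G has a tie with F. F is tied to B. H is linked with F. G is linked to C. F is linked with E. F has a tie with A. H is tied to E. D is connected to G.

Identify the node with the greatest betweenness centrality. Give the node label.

F

Unnormalized betweenness of each node: A:0, B:0, C:0, D:0, E:0, F:17, G:11, H:0.
F has the largest value, 17, making it the main broker — the node through which the most shortest paths run.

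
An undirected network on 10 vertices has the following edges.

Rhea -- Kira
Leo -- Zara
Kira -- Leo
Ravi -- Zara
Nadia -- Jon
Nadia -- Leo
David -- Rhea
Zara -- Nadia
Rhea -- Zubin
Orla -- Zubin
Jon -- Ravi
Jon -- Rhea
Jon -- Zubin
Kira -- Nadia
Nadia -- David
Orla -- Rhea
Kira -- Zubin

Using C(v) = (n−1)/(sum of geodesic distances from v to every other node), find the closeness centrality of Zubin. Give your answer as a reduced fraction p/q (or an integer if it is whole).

3/5

Distances from Zubin: David:2, Jon:1, Kira:1, Leo:2, Nadia:2, Orla:1, Ravi:2, Rhea:1, Zara:3. Sum = 15.
n = 10, so closeness = 9/15 = 3/5.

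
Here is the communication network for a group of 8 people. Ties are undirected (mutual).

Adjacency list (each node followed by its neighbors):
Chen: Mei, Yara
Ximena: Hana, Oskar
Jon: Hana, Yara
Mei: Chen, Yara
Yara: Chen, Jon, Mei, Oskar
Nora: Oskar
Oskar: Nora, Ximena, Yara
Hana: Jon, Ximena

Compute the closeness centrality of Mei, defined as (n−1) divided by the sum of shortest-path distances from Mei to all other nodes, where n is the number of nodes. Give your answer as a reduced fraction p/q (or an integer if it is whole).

Distances from Mei: Chen:1, Hana:3, Jon:2, Nora:3, Oskar:2, Ximena:3, Yara:1. Sum = 15.
n = 8, so closeness = 7/15.

7/15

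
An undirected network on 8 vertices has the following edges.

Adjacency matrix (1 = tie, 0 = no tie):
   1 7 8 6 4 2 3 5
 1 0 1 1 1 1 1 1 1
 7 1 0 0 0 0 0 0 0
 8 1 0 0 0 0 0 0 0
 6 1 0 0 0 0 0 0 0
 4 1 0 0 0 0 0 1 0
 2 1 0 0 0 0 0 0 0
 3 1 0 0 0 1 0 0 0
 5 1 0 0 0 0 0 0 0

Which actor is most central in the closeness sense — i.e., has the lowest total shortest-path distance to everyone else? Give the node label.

1

Farness (sum of distances to all others) for each node — 1:7, 2:13, 3:12, 4:12, 5:13, 6:13, 7:13, 8:13.
The smallest farness is 7, for 1, so 1 has the highest closeness.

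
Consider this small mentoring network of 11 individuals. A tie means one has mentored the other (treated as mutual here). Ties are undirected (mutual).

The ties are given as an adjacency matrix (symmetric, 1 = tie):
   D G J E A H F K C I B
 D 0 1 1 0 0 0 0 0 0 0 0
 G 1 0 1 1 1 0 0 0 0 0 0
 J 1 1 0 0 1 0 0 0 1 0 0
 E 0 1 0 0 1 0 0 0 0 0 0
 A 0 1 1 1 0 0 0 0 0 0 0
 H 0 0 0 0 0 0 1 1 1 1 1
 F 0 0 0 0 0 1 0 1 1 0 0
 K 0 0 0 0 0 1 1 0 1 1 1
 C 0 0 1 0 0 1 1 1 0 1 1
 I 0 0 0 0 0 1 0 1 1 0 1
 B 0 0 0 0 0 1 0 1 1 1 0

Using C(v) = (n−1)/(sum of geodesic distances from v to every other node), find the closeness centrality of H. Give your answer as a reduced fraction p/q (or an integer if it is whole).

Distances from H: A:3, B:1, C:1, D:3, E:4, F:1, G:3, I:1, J:2, K:1. Sum = 20.
n = 11, so closeness = 10/20 = 1/2.

1/2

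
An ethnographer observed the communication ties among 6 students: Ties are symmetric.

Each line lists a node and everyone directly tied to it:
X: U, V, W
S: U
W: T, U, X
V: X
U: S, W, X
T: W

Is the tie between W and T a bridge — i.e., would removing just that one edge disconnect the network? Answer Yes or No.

Without the W–T edge there is no alternate route between W and T, so the network disconnects. It is a bridge.

Yes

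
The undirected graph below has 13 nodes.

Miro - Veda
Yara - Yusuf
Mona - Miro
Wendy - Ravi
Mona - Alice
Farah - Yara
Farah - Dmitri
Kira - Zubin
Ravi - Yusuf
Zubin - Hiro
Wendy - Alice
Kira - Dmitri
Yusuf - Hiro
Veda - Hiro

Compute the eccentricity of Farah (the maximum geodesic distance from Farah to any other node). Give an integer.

6

Distances from Farah: Alice:5, Dmitri:1, Hiro:3, Kira:2, Miro:5, Mona:6, Ravi:3, Veda:4, Wendy:4, Yara:1, Yusuf:2, Zubin:3.
The largest is 6 (to Mona), so the eccentricity of Farah is 6.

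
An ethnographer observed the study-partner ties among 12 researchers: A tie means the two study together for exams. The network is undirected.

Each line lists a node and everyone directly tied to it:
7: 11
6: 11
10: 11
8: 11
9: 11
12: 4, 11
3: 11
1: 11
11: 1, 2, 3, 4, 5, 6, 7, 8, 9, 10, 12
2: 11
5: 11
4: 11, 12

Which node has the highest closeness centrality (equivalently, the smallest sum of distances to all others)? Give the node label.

Farness (sum of distances to all others) for each node — 1:21, 2:21, 3:21, 4:20, 5:21, 6:21, 7:21, 8:21, 9:21, 10:21, 11:11, 12:20.
The smallest farness is 11, for 11, so 11 has the highest closeness.

11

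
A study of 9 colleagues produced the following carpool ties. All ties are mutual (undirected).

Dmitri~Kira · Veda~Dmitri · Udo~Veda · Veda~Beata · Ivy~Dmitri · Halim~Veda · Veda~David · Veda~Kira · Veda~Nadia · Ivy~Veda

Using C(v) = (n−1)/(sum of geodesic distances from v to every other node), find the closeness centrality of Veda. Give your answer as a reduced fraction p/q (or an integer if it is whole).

Distances from Veda: Beata:1, David:1, Dmitri:1, Halim:1, Ivy:1, Kira:1, Nadia:1, Udo:1. Sum = 8.
n = 9, so closeness = 8/8 = 1.

1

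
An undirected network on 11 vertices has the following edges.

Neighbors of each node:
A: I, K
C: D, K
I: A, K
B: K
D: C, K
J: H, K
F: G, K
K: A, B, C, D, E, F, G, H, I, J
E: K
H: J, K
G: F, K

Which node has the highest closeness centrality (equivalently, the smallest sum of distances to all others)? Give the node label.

Farness (sum of distances to all others) for each node — A:18, B:19, C:18, D:18, E:19, F:18, G:18, H:18, I:18, J:18, K:10.
The smallest farness is 10, for K, so K has the highest closeness.

K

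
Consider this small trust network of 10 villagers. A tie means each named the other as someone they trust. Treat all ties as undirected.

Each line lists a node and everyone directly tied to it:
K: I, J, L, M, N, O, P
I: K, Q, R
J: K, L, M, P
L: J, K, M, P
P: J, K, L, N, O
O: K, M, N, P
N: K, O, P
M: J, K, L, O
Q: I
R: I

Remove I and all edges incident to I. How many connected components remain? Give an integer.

Without I, the remaining ties split the others into: {Q}; {R}; {J, K, L, M, N, O, P}.
That's 3 separate components.

3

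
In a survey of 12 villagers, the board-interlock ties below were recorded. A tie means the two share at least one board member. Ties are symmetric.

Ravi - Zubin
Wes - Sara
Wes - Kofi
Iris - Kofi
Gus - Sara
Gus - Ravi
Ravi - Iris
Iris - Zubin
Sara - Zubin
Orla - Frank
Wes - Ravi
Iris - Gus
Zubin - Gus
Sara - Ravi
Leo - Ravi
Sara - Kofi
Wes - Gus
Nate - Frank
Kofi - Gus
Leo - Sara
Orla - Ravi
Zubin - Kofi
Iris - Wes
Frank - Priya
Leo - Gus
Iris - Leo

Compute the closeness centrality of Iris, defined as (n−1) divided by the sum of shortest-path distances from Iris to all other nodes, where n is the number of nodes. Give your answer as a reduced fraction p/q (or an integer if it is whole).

Distances from Iris: Frank:3, Gus:1, Kofi:1, Leo:1, Nate:4, Orla:2, Priya:4, Ravi:1, Sara:2, Wes:1, Zubin:1. Sum = 21.
n = 12, so closeness = 11/21.

11/21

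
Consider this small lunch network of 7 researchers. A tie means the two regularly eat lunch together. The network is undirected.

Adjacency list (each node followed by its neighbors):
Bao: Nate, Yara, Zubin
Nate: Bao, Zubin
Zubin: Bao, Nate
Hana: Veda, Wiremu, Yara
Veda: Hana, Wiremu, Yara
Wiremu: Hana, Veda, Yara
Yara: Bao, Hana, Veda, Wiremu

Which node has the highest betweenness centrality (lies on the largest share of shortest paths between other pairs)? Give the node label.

Yara

Unnormalized betweenness of each node: Bao:8, Hana:0, Nate:0, Veda:0, Wiremu:0, Yara:9, Zubin:0.
Yara has the largest value, 9, making it the main broker — the node through which the most shortest paths run.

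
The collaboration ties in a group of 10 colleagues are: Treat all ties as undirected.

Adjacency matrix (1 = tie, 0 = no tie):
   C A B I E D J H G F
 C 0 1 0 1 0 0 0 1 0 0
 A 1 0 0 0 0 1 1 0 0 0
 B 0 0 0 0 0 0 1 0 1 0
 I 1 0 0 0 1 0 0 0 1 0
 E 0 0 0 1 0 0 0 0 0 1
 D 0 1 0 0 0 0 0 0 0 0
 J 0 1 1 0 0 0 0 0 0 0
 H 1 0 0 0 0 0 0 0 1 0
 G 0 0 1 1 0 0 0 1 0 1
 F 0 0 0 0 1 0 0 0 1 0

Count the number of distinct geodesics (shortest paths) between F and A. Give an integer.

4

The shortest distance is 4. The length-4 paths are: F–G–I–C–A; F–E–I–C–A; F–G–H–C–A; F–G–B–J–A.
That gives 4 distinct shortest paths.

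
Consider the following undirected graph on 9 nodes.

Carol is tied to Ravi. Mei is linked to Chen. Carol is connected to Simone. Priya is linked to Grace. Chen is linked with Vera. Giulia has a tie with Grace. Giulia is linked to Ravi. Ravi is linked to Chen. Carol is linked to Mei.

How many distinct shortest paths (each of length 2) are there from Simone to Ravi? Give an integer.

1

The shortest distance is 2, and the only length-2 path is Simone–Carol–Ravi. So there is exactly 1 shortest path.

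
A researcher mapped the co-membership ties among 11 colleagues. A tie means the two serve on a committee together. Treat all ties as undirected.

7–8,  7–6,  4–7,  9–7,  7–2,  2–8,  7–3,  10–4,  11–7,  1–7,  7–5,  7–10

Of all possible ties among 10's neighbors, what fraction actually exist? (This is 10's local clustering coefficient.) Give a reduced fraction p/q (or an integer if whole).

1

10's neighbors: 4 and 7 (k = 2).
Possible neighbor pairs: C(2,2) = 1. Edges among them: 4–7 → e = 1.
Clustering(10) = 1/1.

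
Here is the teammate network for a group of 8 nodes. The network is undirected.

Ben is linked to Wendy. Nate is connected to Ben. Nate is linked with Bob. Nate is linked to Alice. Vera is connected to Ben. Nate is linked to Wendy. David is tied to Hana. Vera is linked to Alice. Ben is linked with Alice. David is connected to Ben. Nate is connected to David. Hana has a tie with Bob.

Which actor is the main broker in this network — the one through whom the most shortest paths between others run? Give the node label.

Unnormalized betweenness of each node: Alice:1, Ben:37/6, Bob:7/6, David:23/6, Hana:1/2, Nate:22/3, Vera:0, Wendy:0.
Nate has the largest value, 22/3, making it the main broker — the node through which the most shortest paths run.

Nate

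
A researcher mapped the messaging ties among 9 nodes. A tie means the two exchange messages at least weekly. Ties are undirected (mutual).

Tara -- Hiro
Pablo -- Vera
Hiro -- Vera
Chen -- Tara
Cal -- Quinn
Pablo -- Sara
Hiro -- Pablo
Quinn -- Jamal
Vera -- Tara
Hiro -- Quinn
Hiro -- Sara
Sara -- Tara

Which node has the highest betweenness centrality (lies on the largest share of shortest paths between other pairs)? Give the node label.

Hiro

Unnormalized betweenness of each node: Cal:0, Chen:0, Hiro:16, Jamal:0, Pablo:1/3, Quinn:13, Sara:2/3, Tara:22/3, Vera:2/3.
Hiro has the largest value, 16, making it the main broker — the node through which the most shortest paths run.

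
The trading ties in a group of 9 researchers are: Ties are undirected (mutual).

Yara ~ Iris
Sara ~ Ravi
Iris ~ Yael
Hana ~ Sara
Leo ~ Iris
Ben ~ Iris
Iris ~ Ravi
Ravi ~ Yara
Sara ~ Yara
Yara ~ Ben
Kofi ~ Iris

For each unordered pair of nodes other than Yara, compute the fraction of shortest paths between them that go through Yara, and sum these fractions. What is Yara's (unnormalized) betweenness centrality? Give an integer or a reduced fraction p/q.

Pairs whose geodesics pass through Yara — Ben–Sara: 1; Ben–Ravi: 1/2; Ben–Hana: 1; Iris–Sara: 1/2; Iris–Hana: 1/2; Kofi–Sara: 1/2; Kofi–Hana: 1/2; Sara–Yael: 1/2; Sara–Leo: 1/2; Yael–Hana: 1/2; Leo–Hana: 1/2.
All other pairs contribute 0.
Summing the contributions gives betweenness(Yara) = 13/2.

13/2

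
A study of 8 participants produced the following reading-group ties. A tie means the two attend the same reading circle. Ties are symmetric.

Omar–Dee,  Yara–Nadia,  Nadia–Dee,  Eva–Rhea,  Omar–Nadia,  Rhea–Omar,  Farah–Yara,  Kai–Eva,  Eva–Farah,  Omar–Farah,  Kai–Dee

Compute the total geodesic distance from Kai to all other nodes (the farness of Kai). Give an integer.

13

Distances from Kai: Dee:1, Eva:1, Farah:2, Nadia:2, Omar:2, Rhea:2, Yara:3.
Sum = 1 + 1 + 2 + 2 + 2 + 2 + 3 = 13.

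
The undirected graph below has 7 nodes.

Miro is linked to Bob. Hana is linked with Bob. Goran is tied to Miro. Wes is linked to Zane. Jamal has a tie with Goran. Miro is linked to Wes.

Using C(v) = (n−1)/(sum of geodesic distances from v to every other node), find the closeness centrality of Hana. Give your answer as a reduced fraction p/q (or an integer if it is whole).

6/17

Distances from Hana: Bob:1, Goran:3, Jamal:4, Miro:2, Wes:3, Zane:4. Sum = 17.
n = 7, so closeness = 6/17.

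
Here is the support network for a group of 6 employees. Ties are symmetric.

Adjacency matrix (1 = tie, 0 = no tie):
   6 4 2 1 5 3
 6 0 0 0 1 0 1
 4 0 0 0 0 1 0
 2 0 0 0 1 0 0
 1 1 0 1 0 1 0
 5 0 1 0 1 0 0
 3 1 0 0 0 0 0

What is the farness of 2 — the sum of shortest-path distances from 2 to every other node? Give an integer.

Distances from 2: 1:1, 3:3, 4:3, 5:2, 6:2.
Sum = 1 + 3 + 3 + 2 + 2 = 11.

11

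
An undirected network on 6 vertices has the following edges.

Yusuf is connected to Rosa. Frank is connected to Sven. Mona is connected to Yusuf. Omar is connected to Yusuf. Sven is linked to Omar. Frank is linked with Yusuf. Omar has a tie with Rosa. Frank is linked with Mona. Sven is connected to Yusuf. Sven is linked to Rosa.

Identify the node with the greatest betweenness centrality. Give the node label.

Unnormalized betweenness of each node: Frank:1/2, Mona:0, Omar:0, Rosa:0, Sven:1, Yusuf:7/2.
Yusuf has the largest value, 7/2, making it the main broker — the node through which the most shortest paths run.

Yusuf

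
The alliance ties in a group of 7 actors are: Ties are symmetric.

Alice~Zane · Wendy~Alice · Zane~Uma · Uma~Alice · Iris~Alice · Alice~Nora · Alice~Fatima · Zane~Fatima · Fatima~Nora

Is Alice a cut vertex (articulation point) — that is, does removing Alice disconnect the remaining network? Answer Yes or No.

Removing Alice leaves {Fatima, Nora, Uma, and Zane} with no path to {Iris}, so the network splits into 3 components. Alice is a cut vertex.

Yes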